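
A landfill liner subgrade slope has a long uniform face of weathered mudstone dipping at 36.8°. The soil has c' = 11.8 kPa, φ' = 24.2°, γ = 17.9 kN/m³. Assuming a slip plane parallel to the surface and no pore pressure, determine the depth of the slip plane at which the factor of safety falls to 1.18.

z = 2.37 m

Setting FS = 1.18 in FS = [c' + γz cos²β tanφ'] / [γz sinβ cosβ] and solving for z:
z = c' / [γ cosβ (FS·sinβ − cosβ·tanφ')]
  = 11.8 / [17.9·cos36.8°·(1.18·sin36.8° − cos36.8°·tan24.2°)]
  = 11.8 / [17.9·0.8007·(1.18·0.5990 − 0.8007·0.4494)]
  = 11.8 / 4.9734 = 2.373 m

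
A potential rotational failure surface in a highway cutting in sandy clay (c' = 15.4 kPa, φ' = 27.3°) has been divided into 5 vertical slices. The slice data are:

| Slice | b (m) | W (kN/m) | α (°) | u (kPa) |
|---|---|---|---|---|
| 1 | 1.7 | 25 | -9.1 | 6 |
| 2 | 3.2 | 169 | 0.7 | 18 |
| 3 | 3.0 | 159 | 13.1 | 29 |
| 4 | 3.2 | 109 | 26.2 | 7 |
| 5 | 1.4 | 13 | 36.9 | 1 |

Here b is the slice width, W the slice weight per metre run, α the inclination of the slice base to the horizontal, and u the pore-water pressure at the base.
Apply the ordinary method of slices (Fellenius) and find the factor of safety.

FS = 3.84

Ordinary method of slices: FS = Σ[c'·Δl_i + (W_i cosα_i − u_i·Δl_i)·tanφ'] / Σ W_i sinα_i, with Δl_i = b_i / cosα_i.
Slice 1: Δl = 1.7/cos(-9.1°) = 1.722 m; N'_1 = 25·cos(-9.1°) − 6·1.722 = 14.4; c'Δl = 26.51; W sinα = -4.0
Slice 2: Δl = 3.2/cos0.7° = 3.200 m; N'_2 = 169·cos0.7° − 18·3.200 = 111.4; c'Δl = 49.28; W sinα = 2.1
Slice 3: Δl = 3.0/cos13.1° = 3.080 m; N'_3 = 159·cos13.1° − 29·3.080 = 65.5; c'Δl = 47.43; W sinα = 36.0
Slice 4: Δl = 3.2/cos26.2° = 3.566 m; N'_4 = 109·cos26.2° − 7·3.566 = 72.8; c'Δl = 54.92; W sinα = 48.1
Slice 5: Δl = 1.4/cos36.9° = 1.751 m; N'_5 = 13·cos36.9° − 1·1.751 = 8.6; c'Δl = 26.96; W sinα = 7.8
Σc'Δl = 205.1 kN/m; ΣN' = 272.8 kN/m; ΣW sinα = 90.1 kN/m
Resisting = 205.1 + 272.8·tan27.3° = 205.1 + 140.8 = 345.9 kN/m
FS = 345.9 / 90.1 = 3.840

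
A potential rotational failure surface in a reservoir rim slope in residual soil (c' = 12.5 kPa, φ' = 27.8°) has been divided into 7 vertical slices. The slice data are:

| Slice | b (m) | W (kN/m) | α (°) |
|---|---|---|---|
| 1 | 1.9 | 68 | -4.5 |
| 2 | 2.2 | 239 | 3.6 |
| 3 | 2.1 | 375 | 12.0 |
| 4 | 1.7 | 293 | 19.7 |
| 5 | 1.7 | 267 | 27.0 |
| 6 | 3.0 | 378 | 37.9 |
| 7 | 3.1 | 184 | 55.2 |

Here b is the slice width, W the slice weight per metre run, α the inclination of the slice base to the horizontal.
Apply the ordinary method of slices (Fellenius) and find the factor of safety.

Ordinary method of slices: FS = Σ[c'·Δl_i + (W_i cosα_i)·tanφ'] / Σ W_i sinα_i, with Δl_i = b_i / cosα_i.
Slice 1: Δl = 1.9/cos(-4.5°) = 1.906 m; N'_1 = 68·cos(-4.5°) = 67.8; c'Δl = 23.82; W sinα = -5.3
Slice 2: Δl = 2.2/cos3.6° = 2.204 m; N'_2 = 239·cos3.6° = 238.5; c'Δl = 27.55; W sinα = 15.0
Slice 3: Δl = 2.1/cos12.0° = 2.147 m; N'_3 = 375·cos12.0° = 366.8; c'Δl = 26.84; W sinα = 78.0
Slice 4: Δl = 1.7/cos19.7° = 1.806 m; N'_4 = 293·cos19.7° = 275.9; c'Δl = 22.57; W sinα = 98.8
Slice 5: Δl = 1.7/cos27.0° = 1.908 m; N'_5 = 267·cos27.0° = 237.9; c'Δl = 23.85; W sinα = 121.2
Slice 6: Δl = 3.0/cos37.9° = 3.802 m; N'_6 = 378·cos37.9° = 298.3; c'Δl = 47.52; W sinα = 232.2
Slice 7: Δl = 3.1/cos55.2° = 5.432 m; N'_7 = 184·cos55.2° = 105.0; c'Δl = 67.90; W sinα = 151.1
Σc'Δl = 240.1 kN/m; ΣN' = 1590.2 kN/m; ΣW sinα = 690.9 kN/m
Resisting = 240.1 + 1590.2·tan27.8° = 240.1 + 838.4 = 1078.5 kN/m
FS = 1078.5 / 690.9 = 1.561

FS = 1.56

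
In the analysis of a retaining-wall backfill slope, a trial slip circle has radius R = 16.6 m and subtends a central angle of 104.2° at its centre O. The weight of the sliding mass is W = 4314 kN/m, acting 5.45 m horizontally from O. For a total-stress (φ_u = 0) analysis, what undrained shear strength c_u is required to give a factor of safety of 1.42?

FS = c_u·L_a·R / (W·d), so c_u = FS·W·d / (L_a·R).
Arc length L_a = R·θ = 16.6·(104.2°·π/180) = 16.6·1.8186 = 30.19 m
c_u = 1.42·4314·5.45 / (30.19·16.6) = 33386.0 / 501.14 = 66.62 kPa

c_u = 66.6 kPa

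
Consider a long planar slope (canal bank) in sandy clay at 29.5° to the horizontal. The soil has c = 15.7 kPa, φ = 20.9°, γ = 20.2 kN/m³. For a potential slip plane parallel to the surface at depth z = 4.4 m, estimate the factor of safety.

FS = 1.09

For an infinite slope with a slip plane parallel to the surface (no pore pressure): FS = [c + γz cos²β tanφ] / [γz sinβ cosβ].
γz = 20.2·4.4 = 88.88 kN/m²
Numerator = 15.7 + 88.88·cos²29.5°·tan20.9° = 15.7 + 88.88·0.7575·0.3819 = 41.410 kPa
Denominator = 88.88·sin29.5°·cos29.5° = 88.88·0.4924·0.8704 = 38.093 kPa
FS = 41.410 / 38.093 = 1.087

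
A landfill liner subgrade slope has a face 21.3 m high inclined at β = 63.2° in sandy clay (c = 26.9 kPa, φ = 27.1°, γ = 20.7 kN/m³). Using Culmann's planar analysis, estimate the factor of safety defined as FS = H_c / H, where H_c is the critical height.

FS = 1.01

H_c = (4c/γ) · sinβ cosφ / [1 − cos(β − φ)]
    = (4·26.9/20.7) · sin63.2°·cos27.1° / [1 − cos36.1°]
    = 5.198 · 0.7946 / 0.1920 = 21.51 m
FS = H_c / H = 21.51 / 21.3 = 1.010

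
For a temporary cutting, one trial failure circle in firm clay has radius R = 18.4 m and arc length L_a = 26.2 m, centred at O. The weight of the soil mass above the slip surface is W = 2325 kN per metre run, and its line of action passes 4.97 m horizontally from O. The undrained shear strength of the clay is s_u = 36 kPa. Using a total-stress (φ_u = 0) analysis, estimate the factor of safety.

Taking moments about the centre O, the resisting moment is provided by the undrained shear strength acting along the arc:
M_R = s_u·L_a·R = 36·26.20·18.4 = 17354.9 kN·m/m
M_D = W·d = 2325·4.97 = 11555.2 kN·m/m
FS = M_R / M_D = 17354.9 / 11555.2 = 1.502

FS = 1.50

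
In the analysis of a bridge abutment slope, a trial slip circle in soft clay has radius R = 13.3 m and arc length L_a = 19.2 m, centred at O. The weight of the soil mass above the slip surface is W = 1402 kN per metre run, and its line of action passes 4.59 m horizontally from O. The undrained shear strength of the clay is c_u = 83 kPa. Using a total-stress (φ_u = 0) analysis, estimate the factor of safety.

Taking moments about the centre O, the resisting moment is provided by the undrained shear strength acting along the arc:
M_R = c_u·L_a·R = 83·19.20·13.3 = 21194.9 kN·m/m
M_D = W·d = 1402·4.59 = 6435.2 kN·m/m
FS = M_R / M_D = 21194.9 / 6435.2 = 3.294

FS = 3.29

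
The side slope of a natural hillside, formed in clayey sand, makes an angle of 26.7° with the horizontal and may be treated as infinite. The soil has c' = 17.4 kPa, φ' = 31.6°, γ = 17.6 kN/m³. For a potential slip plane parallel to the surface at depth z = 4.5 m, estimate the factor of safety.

FS = 1.77

For an infinite slope with a slip plane parallel to the surface (no pore pressure): FS = [c' + γz cos²β tanφ'] / [γz sinβ cosβ].
γz = 17.6·4.5 = 79.20 kN/m²
Numerator = 17.4 + 79.20·cos²26.7°·tan31.6° = 17.4 + 79.20·0.7981·0.6152 = 56.287 kPa
Denominator = 79.20·sin26.7°·cos26.7° = 79.20·0.4493·0.8934 = 31.792 kPa
FS = 56.287 / 31.792 = 1.771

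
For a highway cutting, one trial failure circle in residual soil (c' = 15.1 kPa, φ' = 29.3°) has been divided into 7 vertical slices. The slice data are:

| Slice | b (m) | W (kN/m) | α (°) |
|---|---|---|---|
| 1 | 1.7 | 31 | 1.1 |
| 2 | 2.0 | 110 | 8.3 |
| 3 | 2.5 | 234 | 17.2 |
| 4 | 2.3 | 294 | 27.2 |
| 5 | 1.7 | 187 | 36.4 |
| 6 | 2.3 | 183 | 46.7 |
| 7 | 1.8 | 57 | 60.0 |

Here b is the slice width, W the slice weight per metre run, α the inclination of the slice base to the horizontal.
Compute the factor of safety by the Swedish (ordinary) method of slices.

Ordinary method of slices: FS = Σ[c'·Δl_i + (W_i cosα_i)·tanφ'] / Σ W_i sinα_i, with Δl_i = b_i / cosα_i.
Slice 1: Δl = 1.7/cos1.1° = 1.700 m; N'_1 = 31·cos1.1° = 31.0; c'Δl = 25.67; W sinα = 0.6
Slice 2: Δl = 2.0/cos8.3° = 2.021 m; N'_2 = 110·cos8.3° = 108.8; c'Δl = 30.52; W sinα = 15.9
Slice 3: Δl = 2.5/cos17.2° = 2.617 m; N'_3 = 234·cos17.2° = 223.5; c'Δl = 39.52; W sinα = 69.2
Slice 4: Δl = 2.3/cos27.2° = 2.586 m; N'_4 = 294·cos27.2° = 261.5; c'Δl = 39.05; W sinα = 134.4
Slice 5: Δl = 1.7/cos36.4° = 2.112 m; N'_5 = 187·cos36.4° = 150.5; c'Δl = 31.89; W sinα = 111.0
Slice 6: Δl = 2.3/cos46.7° = 3.354 m; N'_6 = 183·cos46.7° = 125.5; c'Δl = 50.64; W sinα = 133.2
Slice 7: Δl = 1.8/cos60.0° = 3.600 m; N'_7 = 57·cos60.0° = 28.5; c'Δl = 54.36; W sinα = 49.4
Σc'Δl = 271.7 kN/m; ΣN' = 929.4 kN/m; ΣW sinα = 513.6 kN/m
Resisting = 271.7 + 929.4·tan29.3° = 271.7 + 521.5 = 793.2 kN/m
FS = 793.2 / 513.6 = 1.544

FS = 1.54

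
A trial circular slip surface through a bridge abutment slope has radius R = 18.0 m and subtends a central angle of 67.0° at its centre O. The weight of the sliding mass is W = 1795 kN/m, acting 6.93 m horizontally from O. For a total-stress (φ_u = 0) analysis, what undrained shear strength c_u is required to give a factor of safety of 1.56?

c_u = 51.2 kPa

FS = c_u·L_a·R / (W·d), so c_u = FS·W·d / (L_a·R).
Arc length L_a = R·θ = 18.0·(67.0°·π/180) = 18.0·1.1694 = 21.05 m
c_u = 1.56·1795·6.93 / (21.05·18.0) = 19405.4 / 378.88 = 51.22 kPa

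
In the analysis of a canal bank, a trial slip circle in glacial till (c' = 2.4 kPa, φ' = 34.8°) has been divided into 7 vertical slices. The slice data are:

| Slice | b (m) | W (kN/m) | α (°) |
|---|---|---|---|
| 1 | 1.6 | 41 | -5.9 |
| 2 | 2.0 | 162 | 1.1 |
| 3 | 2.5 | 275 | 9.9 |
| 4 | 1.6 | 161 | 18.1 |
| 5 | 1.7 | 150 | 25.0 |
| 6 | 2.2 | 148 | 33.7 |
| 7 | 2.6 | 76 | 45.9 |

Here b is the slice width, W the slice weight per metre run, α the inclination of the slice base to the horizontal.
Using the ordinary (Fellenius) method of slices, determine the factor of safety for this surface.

Ordinary method of slices: FS = Σ[c'·Δl_i + (W_i cosα_i)·tanφ'] / Σ W_i sinα_i, with Δl_i = b_i / cosα_i.
Slice 1: Δl = 1.6/cos(-5.9°) = 1.609 m; N'_1 = 41·cos(-5.9°) = 40.8; c'Δl = 3.86; W sinα = -4.2
Slice 2: Δl = 2.0/cos1.1° = 2.000 m; N'_2 = 162·cos1.1° = 162.0; c'Δl = 4.80; W sinα = 3.1
Slice 3: Δl = 2.5/cos9.9° = 2.538 m; N'_3 = 275·cos9.9° = 270.9; c'Δl = 6.09; W sinα = 47.3
Slice 4: Δl = 1.6/cos18.1° = 1.683 m; N'_4 = 161·cos18.1° = 153.0; c'Δl = 4.04; W sinα = 50.0
Slice 5: Δl = 1.7/cos25.0° = 1.876 m; N'_5 = 150·cos25.0° = 135.9; c'Δl = 4.50; W sinα = 63.4
Slice 6: Δl = 2.2/cos33.7° = 2.644 m; N'_6 = 148·cos33.7° = 123.1; c'Δl = 6.35; W sinα = 82.1
Slice 7: Δl = 2.6/cos45.9° = 3.736 m; N'_7 = 76·cos45.9° = 52.9; c'Δl = 8.97; W sinα = 54.6
Σc'Δl = 38.6 kN/m; ΣN' = 938.7 kN/m; ΣW sinα = 296.3 kN/m
Resisting = 38.6 + 938.7·tan34.8° = 38.6 + 652.4 = 691.0 kN/m
FS = 691.0 / 296.3 = 2.332

FS = 2.33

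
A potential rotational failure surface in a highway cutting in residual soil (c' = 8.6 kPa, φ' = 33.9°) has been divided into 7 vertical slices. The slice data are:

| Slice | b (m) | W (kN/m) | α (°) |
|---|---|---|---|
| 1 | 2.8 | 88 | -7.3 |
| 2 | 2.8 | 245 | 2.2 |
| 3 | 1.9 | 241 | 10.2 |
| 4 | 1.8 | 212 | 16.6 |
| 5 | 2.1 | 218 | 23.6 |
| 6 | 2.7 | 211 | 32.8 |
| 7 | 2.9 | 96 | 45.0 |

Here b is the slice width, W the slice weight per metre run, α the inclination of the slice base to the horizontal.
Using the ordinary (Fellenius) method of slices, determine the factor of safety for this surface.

Ordinary method of slices: FS = Σ[c'·Δl_i + (W_i cosα_i)·tanφ'] / Σ W_i sinα_i, with Δl_i = b_i / cosα_i.
Slice 1: Δl = 2.8/cos(-7.3°) = 2.823 m; N'_1 = 88·cos(-7.3°) = 87.3; c'Δl = 24.28; W sinα = -11.2
Slice 2: Δl = 2.8/cos2.2° = 2.802 m; N'_2 = 245·cos2.2° = 244.8; c'Δl = 24.10; W sinα = 9.4
Slice 3: Δl = 1.9/cos10.2° = 1.931 m; N'_3 = 241·cos10.2° = 237.2; c'Δl = 16.60; W sinα = 42.7
Slice 4: Δl = 1.8/cos16.6° = 1.878 m; N'_4 = 212·cos16.6° = 203.2; c'Δl = 16.15; W sinα = 60.6
Slice 5: Δl = 2.1/cos23.6° = 2.292 m; N'_5 = 218·cos23.6° = 199.8; c'Δl = 19.71; W sinα = 87.3
Slice 6: Δl = 2.7/cos32.8° = 3.212 m; N'_6 = 211·cos32.8° = 177.4; c'Δl = 27.62; W sinα = 114.3
Slice 7: Δl = 2.9/cos45.0° = 4.101 m; N'_7 = 96·cos45.0° = 67.9; c'Δl = 35.27; W sinα = 67.9
Σc'Δl = 163.7 kN/m; ΣN' = 1217.5 kN/m; ΣW sinα = 370.9 kN/m
Resisting = 163.7 + 1217.5·tan33.9° = 163.7 + 818.1 = 981.8 kN/m
FS = 981.8 / 370.9 = 2.647

FS = 2.65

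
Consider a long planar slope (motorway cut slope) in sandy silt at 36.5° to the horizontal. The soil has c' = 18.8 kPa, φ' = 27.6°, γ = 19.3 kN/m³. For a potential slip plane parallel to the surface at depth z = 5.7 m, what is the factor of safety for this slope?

For an infinite slope with a slip plane parallel to the surface (no pore pressure): FS = [c' + γz cos²β tanφ'] / [γz sinβ cosβ].
γz = 19.3·5.7 = 110.01 kN/m²
Numerator = 18.8 + 110.01·cos²36.5°·tan27.6° = 18.8 + 110.01·0.6462·0.5228 = 55.963 kPa
Denominator = 110.01·sin36.5°·cos36.5° = 110.01·0.5948·0.8039 = 52.602 kPa
FS = 55.963 / 52.602 = 1.064

FS = 1.06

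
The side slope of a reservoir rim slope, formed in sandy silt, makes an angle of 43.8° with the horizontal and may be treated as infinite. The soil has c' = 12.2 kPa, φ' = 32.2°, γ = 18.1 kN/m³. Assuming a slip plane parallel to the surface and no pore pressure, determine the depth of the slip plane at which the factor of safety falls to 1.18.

z = 2.58 m

Setting FS = 1.18 in FS = [c' + γz cos²β tanφ'] / [γz sinβ cosβ] and solving for z:
z = c' / [γ cosβ (FS·sinβ − cosβ·tanφ')]
  = 12.2 / [18.1·cos43.8°·(1.18·sin43.8° − cos43.8°·tan32.2°)]
  = 12.2 / [18.1·0.7218·(1.18·0.6921 − 0.7218·0.6297)]
  = 12.2 / 4.7319 = 2.578 m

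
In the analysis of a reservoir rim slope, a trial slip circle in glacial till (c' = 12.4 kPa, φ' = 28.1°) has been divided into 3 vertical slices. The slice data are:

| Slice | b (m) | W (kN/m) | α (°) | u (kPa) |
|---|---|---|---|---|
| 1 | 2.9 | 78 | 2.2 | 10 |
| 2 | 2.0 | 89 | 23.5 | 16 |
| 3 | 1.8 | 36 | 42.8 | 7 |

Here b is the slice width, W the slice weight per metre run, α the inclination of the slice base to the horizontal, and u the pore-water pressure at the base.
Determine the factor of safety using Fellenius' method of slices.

Ordinary method of slices: FS = Σ[c'·Δl_i + (W_i cosα_i − u_i·Δl_i)·tanφ'] / Σ W_i sinα_i, with Δl_i = b_i / cosα_i.
Slice 1: Δl = 2.9/cos2.2° = 2.902 m; N'_1 = 78·cos2.2° − 10·2.902 = 48.9; c'Δl = 35.99; W sinα = 3.0
Slice 2: Δl = 2.0/cos23.5° = 2.181 m; N'_2 = 89·cos23.5° − 16·2.181 = 46.7; c'Δl = 27.04; W sinα = 35.5
Slice 3: Δl = 1.8/cos42.8° = 2.453 m; N'_3 = 36·cos42.8° − 7·2.453 = 9.2; c'Δl = 30.42; W sinα = 24.5
Σc'Δl = 93.4 kN/m; ΣN' = 104.9 kN/m; ΣW sinα = 62.9 kN/m
Resisting = 93.4 + 104.9·tan28.1° = 93.4 + 56.0 = 149.5 kN/m
FS = 149.5 / 62.9 = 2.374

FS = 2.37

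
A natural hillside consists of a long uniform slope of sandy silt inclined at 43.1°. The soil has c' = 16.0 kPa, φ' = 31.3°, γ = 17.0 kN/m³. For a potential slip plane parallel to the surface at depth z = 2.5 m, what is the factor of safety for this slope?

For an infinite slope with a slip plane parallel to the surface (no pore pressure): FS = [c' + γz cos²β tanφ'] / [γz sinβ cosβ].
γz = 17.0·2.5 = 42.50 kN/m²
Numerator = 16.0 + 42.50·cos²43.1°·tan31.3° = 16.0 + 42.50·0.5331·0.6080 = 29.776 kPa
Denominator = 42.50·sin43.1°·cos43.1° = 42.50·0.6833·0.7302 = 21.203 kPa
FS = 29.776 / 21.203 = 1.404

FS = 1.40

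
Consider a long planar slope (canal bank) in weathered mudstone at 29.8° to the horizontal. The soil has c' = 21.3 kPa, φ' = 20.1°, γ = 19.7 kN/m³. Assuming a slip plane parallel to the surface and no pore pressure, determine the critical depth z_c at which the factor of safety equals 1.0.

Setting FS = 1.00 in FS = [c' + γz cos²β tanφ'] / [γz sinβ cosβ] and solving for z:
z = c' / [γ cosβ (FS·sinβ − cosβ·tanφ')]
  = 21.3 / [19.7·cos29.8°·(1.00·sin29.8° − cos29.8°·tan20.1°)]
  = 21.3 / [19.7·0.8678·(1.00·0.4970 − 0.8678·0.3659)]
  = 21.3 / 3.0671 = 6.945 m

z_c = 6.94 m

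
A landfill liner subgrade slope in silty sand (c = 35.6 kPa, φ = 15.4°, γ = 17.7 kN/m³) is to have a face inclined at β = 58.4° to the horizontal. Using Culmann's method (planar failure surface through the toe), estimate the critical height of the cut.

Culmann's analysis gives the critical failure plane at α_cr = (β + φ)/2 = (58.4 + 15.4)/2 = 36.9°, and the critical height
H_c = (4c/γ) · sinβ cosφ / [1 − cos(β − φ)]
    = (4·35.6/17.7) · sin58.4°·cos15.4° / [1 − cos(43.0°)]
    = 8.045 · 0.8517·0.9641 / [1 − 0.7314]
    = 8.045 · 0.8211 / 0.2686
    = 24.59 m

H_c = 24.59 m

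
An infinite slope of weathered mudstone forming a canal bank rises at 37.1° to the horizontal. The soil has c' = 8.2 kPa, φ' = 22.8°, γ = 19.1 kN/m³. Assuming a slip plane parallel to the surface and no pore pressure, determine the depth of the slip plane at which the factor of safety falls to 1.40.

z = 1.06 m

Setting FS = 1.40 in FS = [c' + γz cos²β tanφ'] / [γz sinβ cosβ] and solving for z:
z = c' / [γ cosβ (FS·sinβ − cosβ·tanφ')]
  = 8.2 / [19.1·cos37.1°·(1.40·sin37.1° − cos37.1°·tan22.8°)]
  = 8.2 / [19.1·0.7976·(1.40·0.6032 − 0.7976·0.4204)]
  = 8.2 / 7.7573 = 1.057 m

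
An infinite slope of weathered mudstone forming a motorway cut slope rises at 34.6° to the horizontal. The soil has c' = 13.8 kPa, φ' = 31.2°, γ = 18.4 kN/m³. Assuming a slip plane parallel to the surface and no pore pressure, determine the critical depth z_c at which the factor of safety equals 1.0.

Setting FS = 1.00 in FS = [c' + γz cos²β tanφ'] / [γz sinβ cosβ] and solving for z:
z = c' / [γ cosβ (FS·sinβ − cosβ·tanφ')]
  = 13.8 / [18.4·cos34.6°·(1.00·sin34.6° − cos34.6°·tan31.2°)]
  = 13.8 / [18.4·0.8231·(1.00·0.5678 − 0.8231·0.6056)]
  = 13.8 / 1.0501 = 13.141 m

z_c = 13.14 m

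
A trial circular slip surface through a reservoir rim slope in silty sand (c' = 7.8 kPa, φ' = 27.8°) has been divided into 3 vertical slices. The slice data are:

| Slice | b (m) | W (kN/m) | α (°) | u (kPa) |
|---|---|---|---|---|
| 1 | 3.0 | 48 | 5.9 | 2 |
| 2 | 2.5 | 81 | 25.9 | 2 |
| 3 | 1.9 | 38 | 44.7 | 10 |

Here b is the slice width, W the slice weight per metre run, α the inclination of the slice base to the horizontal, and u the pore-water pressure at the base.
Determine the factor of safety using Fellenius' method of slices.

FS = 1.84

Ordinary method of slices: FS = Σ[c'·Δl_i + (W_i cosα_i − u_i·Δl_i)·tanφ'] / Σ W_i sinα_i, with Δl_i = b_i / cosα_i.
Slice 1: Δl = 3.0/cos5.9° = 3.016 m; N'_1 = 48·cos5.9° − 2·3.016 = 41.7; c'Δl = 23.52; W sinα = 4.9
Slice 2: Δl = 2.5/cos25.9° = 2.779 m; N'_2 = 81·cos25.9° − 2·2.779 = 67.3; c'Δl = 21.68; W sinα = 35.4
Slice 3: Δl = 1.9/cos44.7° = 2.673 m; N'_3 = 38·cos44.7° − 10·2.673 = 0.3; c'Δl = 20.85; W sinα = 26.7
Σc'Δl = 66.1 kN/m; ΣN' = 109.3 kN/m; ΣW sinα = 67.0 kN/m
Resisting = 66.1 + 109.3·tan27.8° = 66.1 + 57.6 = 123.7 kN/m
FS = 123.7 / 67.0 = 1.845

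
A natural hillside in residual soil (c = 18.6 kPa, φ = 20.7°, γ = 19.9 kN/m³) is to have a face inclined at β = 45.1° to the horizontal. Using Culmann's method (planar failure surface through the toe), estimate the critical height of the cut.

H_c = 27.74 m

Culmann's analysis gives the critical failure plane at α_cr = (β + φ)/2 = (45.1 + 20.7)/2 = 32.9°, and the critical height
H_c = (4c/γ) · sinβ cosφ / [1 − cos(β − φ)]
    = (4·18.6/19.9) · sin45.1°·cos20.7° / [1 − cos(24.4°)]
    = 3.739 · 0.7083·0.9354 / [1 − 0.9107]
    = 3.739 · 0.6626 / 0.0893
    = 27.74 m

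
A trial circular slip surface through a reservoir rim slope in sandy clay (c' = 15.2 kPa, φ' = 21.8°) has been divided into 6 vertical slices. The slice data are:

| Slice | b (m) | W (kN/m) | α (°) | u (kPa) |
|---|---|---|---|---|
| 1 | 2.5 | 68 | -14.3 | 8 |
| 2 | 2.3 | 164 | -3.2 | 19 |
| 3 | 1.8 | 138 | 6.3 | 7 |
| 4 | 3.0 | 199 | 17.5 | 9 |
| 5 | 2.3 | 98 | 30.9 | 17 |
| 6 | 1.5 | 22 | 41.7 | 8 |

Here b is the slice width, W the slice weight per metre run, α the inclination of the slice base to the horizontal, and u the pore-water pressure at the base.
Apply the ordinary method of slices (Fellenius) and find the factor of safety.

Ordinary method of slices: FS = Σ[c'·Δl_i + (W_i cosα_i − u_i·Δl_i)·tanφ'] / Σ W_i sinα_i, with Δl_i = b_i / cosα_i.
Slice 1: Δl = 2.5/cos(-14.3°) = 2.580 m; N'_1 = 68·cos(-14.3°) − 8·2.580 = 45.3; c'Δl = 39.22; W sinα = -16.8
Slice 2: Δl = 2.3/cos(-3.2°) = 2.304 m; N'_2 = 164·cos(-3.2°) − 19·2.304 = 120.0; c'Δl = 35.01; W sinα = -9.2
Slice 3: Δl = 1.8/cos6.3° = 1.811 m; N'_3 = 138·cos6.3° − 7·1.811 = 124.5; c'Δl = 27.53; W sinα = 15.1
Slice 4: Δl = 3.0/cos17.5° = 3.146 m; N'_4 = 199·cos17.5° − 9·3.146 = 161.5; c'Δl = 47.81; W sinα = 59.8
Slice 5: Δl = 2.3/cos30.9° = 2.680 m; N'_5 = 98·cos30.9° − 17·2.680 = 38.5; c'Δl = 40.74; W sinα = 50.3
Slice 6: Δl = 1.5/cos41.7° = 2.009 m; N'_6 = 22·cos41.7° − 8·2.009 = 0.4; c'Δl = 30.54; W sinα = 14.6
Σc'Δl = 220.8 kN/m; ΣN' = 490.1 kN/m; ΣW sinα = 114.0 kN/m
Resisting = 220.8 + 490.1·tan21.8° = 220.8 + 196.0 = 416.9 kN/m
FS = 416.9 / 114.0 = 3.657

FS = 3.66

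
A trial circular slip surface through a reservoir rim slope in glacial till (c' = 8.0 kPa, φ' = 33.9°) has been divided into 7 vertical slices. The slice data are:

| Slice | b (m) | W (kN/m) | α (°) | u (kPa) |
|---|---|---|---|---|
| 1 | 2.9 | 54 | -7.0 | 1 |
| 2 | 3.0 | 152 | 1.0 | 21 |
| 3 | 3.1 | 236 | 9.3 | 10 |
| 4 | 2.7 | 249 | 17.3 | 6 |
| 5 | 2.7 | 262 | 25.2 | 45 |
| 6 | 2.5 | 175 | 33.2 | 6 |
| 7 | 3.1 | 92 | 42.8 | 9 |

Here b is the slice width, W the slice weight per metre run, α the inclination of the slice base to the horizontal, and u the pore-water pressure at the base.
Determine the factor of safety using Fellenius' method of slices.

FS = 1.93

Ordinary method of slices: FS = Σ[c'·Δl_i + (W_i cosα_i − u_i·Δl_i)·tanφ'] / Σ W_i sinα_i, with Δl_i = b_i / cosα_i.
Slice 1: Δl = 2.9/cos(-7.0°) = 2.922 m; N'_1 = 54·cos(-7.0°) − 1·2.922 = 50.7; c'Δl = 23.37; W sinα = -6.6
Slice 2: Δl = 3.0/cos1.0° = 3.000 m; N'_2 = 152·cos1.0° − 21·3.000 = 89.0; c'Δl = 24.00; W sinα = 2.7
Slice 3: Δl = 3.1/cos9.3° = 3.141 m; N'_3 = 236·cos9.3° − 10·3.141 = 201.5; c'Δl = 25.13; W sinα = 38.1
Slice 4: Δl = 2.7/cos17.3° = 2.828 m; N'_4 = 249·cos17.3° − 6·2.828 = 220.8; c'Δl = 22.62; W sinα = 74.0
Slice 5: Δl = 2.7/cos25.2° = 2.984 m; N'_5 = 262·cos25.2° − 45·2.984 = 102.8; c'Δl = 23.87; W sinα = 111.6
Slice 6: Δl = 2.5/cos33.2° = 2.988 m; N'_6 = 175·cos33.2° − 6·2.988 = 128.5; c'Δl = 23.90; W sinα = 95.8
Slice 7: Δl = 3.1/cos42.8° = 4.225 m; N'_7 = 92·cos42.8° − 9·4.225 = 29.5; c'Δl = 33.80; W sinα = 62.5
Σc'Δl = 176.7 kN/m; ΣN' = 822.7 kN/m; ΣW sinα = 378.1 kN/m
Resisting = 176.7 + 822.7·tan33.9° = 176.7 + 552.8 = 729.5 kN/m
FS = 729.5 / 378.1 = 1.929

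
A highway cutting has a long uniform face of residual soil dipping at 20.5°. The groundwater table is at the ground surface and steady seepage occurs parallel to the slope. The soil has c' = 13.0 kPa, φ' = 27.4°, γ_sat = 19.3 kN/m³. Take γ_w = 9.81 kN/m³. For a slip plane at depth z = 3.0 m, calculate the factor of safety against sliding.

FS = 1.37

With seepage parallel to the slope and the water table at the surface, the effective normal stress on the slip plane uses the buoyant unit weight γ' = γ_sat − γ_w while the driving shear stress uses γ_sat:
FS = [c' + γ' z cos²β tanφ'] / [γ_sat z sinβ cosβ]
γ' = 19.3 − 9.81 = 9.49 kN/m³
Numerator = 13.0 + 9.49·3.0·cos²20.5°·tan27.4° = 13.0 + 9.49·3.0·0.8774·0.5184 = 25.948 kPa
Denominator = 19.3·3.0·sin20.5°·cos20.5° = 19.3·3.0·0.3502·0.9367 = 18.993 kPa
FS = 25.948 / 18.993 = 1.366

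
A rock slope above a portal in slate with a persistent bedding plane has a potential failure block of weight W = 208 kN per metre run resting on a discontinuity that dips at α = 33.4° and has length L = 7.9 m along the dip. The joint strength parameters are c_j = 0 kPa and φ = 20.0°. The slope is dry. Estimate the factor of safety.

FS = 0.55

Resolving the block weight along and normal to the plane and applying the Mohr–Coulomb strength on the joint:
N' = W cosα = 208·cos33.4° = 173.6 kN/m
Driving force T = W sinα = 208·sin33.4° = 114.5 kN/m
Resisting force R = c_j·L + N'·tanφ = 0·7.9 + 173.6·tan20.0° = 0.0 + 63.2 = 63.2 kN/m
FS = R / T = 63.2 / 114.5 = 0.552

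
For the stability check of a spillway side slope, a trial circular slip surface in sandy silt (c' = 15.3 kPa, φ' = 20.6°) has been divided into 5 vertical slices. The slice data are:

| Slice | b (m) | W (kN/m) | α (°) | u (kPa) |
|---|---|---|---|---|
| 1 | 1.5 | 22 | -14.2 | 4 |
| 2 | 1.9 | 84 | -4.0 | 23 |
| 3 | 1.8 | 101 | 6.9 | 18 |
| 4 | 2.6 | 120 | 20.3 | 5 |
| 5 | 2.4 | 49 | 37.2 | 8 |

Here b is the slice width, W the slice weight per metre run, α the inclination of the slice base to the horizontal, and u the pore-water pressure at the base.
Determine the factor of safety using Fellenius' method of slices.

Ordinary method of slices: FS = Σ[c'·Δl_i + (W_i cosα_i − u_i·Δl_i)·tanφ'] / Σ W_i sinα_i, with Δl_i = b_i / cosα_i.
Slice 1: Δl = 1.5/cos(-14.2°) = 1.547 m; N'_1 = 22·cos(-14.2°) − 4·1.547 = 15.1; c'Δl = 23.67; W sinα = -5.4
Slice 2: Δl = 1.9/cos(-4.0°) = 1.905 m; N'_2 = 84·cos(-4.0°) − 23·1.905 = 40.0; c'Δl = 29.14; W sinα = -5.9
Slice 3: Δl = 1.8/cos6.9° = 1.813 m; N'_3 = 101·cos6.9° − 18·1.813 = 67.6; c'Δl = 27.74; W sinα = 12.1
Slice 4: Δl = 2.6/cos20.3° = 2.772 m; N'_4 = 120·cos20.3° − 5·2.772 = 98.7; c'Δl = 42.41; W sinα = 41.6
Slice 5: Δl = 2.4/cos37.2° = 3.013 m; N'_5 = 49·cos37.2° − 8·3.013 = 14.9; c'Δl = 46.10; W sinα = 29.6
Σc'Δl = 169.1 kN/m; ΣN' = 236.4 kN/m; ΣW sinα = 72.1 kN/m
Resisting = 169.1 + 236.4·tan20.6° = 169.1 + 88.8 = 257.9 kN/m
FS = 257.9 / 72.1 = 3.575

FS = 3.58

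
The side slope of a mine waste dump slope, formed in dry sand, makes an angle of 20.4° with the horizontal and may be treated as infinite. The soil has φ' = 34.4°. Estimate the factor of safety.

FS = 1.84

For a dry cohesionless infinite slope the factor of safety is FS = tanφ' / tanβ.
FS = tan34.4° / tan20.4° = 0.6847 / 0.3719 = 1.841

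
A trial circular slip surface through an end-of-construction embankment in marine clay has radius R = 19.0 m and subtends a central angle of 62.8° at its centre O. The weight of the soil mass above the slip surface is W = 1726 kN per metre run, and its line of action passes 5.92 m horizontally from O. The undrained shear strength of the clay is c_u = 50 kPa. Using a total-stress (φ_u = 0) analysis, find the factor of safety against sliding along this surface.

Taking moments about the centre O, the resisting moment is provided by the undrained shear strength acting along the arc:
Arc length L_a = R·θ = 19.0·(62.8°·π/180) = 19.0·1.0961 = 20.83 m
M_R = c_u·L_a·R = 50·20.83·19.0 = 19784.0 kN·m/m
M_D = W·d = 1726·5.92 = 10217.9 kN·m/m
FS = M_R / M_D = 19784.0 / 10217.9 = 1.936

FS = 1.94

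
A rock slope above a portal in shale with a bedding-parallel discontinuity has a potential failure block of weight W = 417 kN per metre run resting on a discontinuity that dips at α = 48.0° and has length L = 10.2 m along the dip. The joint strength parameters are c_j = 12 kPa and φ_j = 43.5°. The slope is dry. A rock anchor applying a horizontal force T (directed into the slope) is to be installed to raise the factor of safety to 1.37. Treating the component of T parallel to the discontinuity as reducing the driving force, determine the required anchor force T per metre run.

Resolving forces along and normal to the sliding plane, with the horizontal anchor force T adding T·sinα to the effective normal force and T·cosα acting up the plane against the driving force:
FS = [c_jL + (W cosα + T sinα) tanφ_j] / [W sinα − T cosα]
Without the anchor: N' = 279.0 kN/m, driving T_d = 309.9 kN/m, resisting R = 12·10.2 + 279.0·tan43.5° = 387.2 kN/m, FS = 1.25.
Setting FS = 1.37 and solving for T:
1.37·(309.9 − T cos48.0°) = 387.2 + T sin48.0°·tan43.5°
T·(sin48.0°·tan43.5° + 1.37·cos48.0°) = 1.37·309.9 − 387.2
T·(0.7431·0.9490 + 1.37·0.6691) = 424.6 − 387.2 = 37.4
T·1.6219 = 37.4
T = 23.0 kN/m

T = 23 kN/m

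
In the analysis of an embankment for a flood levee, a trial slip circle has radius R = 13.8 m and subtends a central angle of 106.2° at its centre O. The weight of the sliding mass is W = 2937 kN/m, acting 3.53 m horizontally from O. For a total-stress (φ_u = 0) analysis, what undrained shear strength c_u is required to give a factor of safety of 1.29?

c_u = 37.9 kPa

FS = c_u·L_a·R / (W·d), so c_u = FS·W·d / (L_a·R).
Arc length L_a = R·θ = 13.8·(106.2°·π/180) = 13.8·1.8535 = 25.58 m
c_u = 1.29·2937·3.53 / (25.58·13.8) = 13374.2 / 352.99 = 37.89 kPa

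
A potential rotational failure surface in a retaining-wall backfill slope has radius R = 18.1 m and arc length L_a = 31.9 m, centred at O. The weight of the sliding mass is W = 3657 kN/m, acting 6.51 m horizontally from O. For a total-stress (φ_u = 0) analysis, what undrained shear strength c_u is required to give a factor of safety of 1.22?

FS = c_u·L_a·R / (W·d), so c_u = FS·W·d / (L_a·R).
c_u = 1.22·3657·6.51 / (31.90·18.1) = 29044.6 / 577.39 = 50.30 kPa

c_u = 50.3 kPa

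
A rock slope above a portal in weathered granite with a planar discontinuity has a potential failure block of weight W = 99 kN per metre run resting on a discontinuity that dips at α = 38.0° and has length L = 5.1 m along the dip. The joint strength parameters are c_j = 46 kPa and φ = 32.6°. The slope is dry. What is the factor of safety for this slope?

FS = 4.67

Resolving the block weight along and normal to the plane and applying the Mohr–Coulomb strength on the joint:
N' = W cosα = 99·cos38.0° = 78.0 kN/m
Driving force T = W sinα = 99·sin38.0° = 61.0 kN/m
Resisting force R = c_j·L + N'·tanφ = 46·5.1 + 78.0·tan32.6° = 234.6 + 49.9 = 284.5 kN/m
FS = R / T = 284.5 / 61.0 = 4.668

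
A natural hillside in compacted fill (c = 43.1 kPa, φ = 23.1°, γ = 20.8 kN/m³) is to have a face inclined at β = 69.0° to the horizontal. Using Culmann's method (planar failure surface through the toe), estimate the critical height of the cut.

Culmann's analysis gives the critical failure plane at α_cr = (β + φ)/2 = (69.0 + 23.1)/2 = 46.0°, and the critical height
H_c = (4c/γ) · sinβ cosφ / [1 − cos(β − φ)]
    = (4·43.1/20.8) · sin69.0°·cos23.1° / [1 − cos(45.9°)]
    = 8.288 · 0.9336·0.9198 / [1 − 0.6959]
    = 8.288 · 0.8587 / 0.3041
    = 23.41 m

H_c = 23.41 m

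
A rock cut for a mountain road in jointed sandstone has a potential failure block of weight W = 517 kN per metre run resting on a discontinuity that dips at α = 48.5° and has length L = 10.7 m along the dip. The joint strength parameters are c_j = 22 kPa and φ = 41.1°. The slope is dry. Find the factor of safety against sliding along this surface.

Resolving the block weight along and normal to the plane and applying the Mohr–Coulomb strength on the joint:
N' = W cosα = 517·cos48.5° = 342.6 kN/m
Driving force T = W sinα = 517·sin48.5° = 387.2 kN/m
Resisting force R = c_j·L + N'·tanφ = 22·10.7 + 342.6·tan41.1° = 235.4 + 298.8 = 534.2 kN/m
FS = R / T = 534.2 / 387.2 = 1.380

FS = 1.38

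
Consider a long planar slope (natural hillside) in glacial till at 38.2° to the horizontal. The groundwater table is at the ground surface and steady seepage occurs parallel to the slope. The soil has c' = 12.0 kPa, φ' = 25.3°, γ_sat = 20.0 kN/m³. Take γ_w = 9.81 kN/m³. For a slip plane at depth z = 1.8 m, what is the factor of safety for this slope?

FS = 0.99

With seepage parallel to the slope and the water table at the surface, the effective normal stress on the slip plane uses the buoyant unit weight γ' = γ_sat − γ_w while the driving shear stress uses γ_sat:
FS = [c' + γ' z cos²β tanφ'] / [γ_sat z sinβ cosβ]
γ' = 20.0 − 9.81 = 10.19 kN/m³
Numerator = 12.0 + 10.19·1.8·cos²38.2°·tan25.3° = 12.0 + 10.19·1.8·0.6176·0.4727 = 17.354 kPa
Denominator = 20.0·1.8·sin38.2°·cos38.2° = 20.0·1.8·0.6184·0.7859 = 17.495 kPa
FS = 17.354 / 17.495 = 0.992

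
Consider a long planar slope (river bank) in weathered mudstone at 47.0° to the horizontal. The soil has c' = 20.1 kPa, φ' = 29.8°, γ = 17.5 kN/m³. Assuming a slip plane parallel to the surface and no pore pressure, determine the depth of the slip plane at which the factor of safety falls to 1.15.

z = 3.74 m

Setting FS = 1.15 in FS = [c' + γz cos²β tanφ'] / [γz sinβ cosβ] and solving for z:
z = c' / [γ cosβ (FS·sinβ − cosβ·tanφ')]
  = 20.1 / [17.5·cos47.0°·(1.15·sin47.0° − cos47.0°·tan29.8°)]
  = 20.1 / [17.5·0.6820·(1.15·0.7314 − 0.6820·0.5727)]
  = 20.1 / 5.3764 = 3.739 m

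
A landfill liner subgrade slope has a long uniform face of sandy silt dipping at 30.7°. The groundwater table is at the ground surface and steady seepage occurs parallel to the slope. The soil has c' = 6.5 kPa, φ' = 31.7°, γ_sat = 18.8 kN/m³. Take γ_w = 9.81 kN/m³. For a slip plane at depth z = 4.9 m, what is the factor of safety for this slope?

With seepage parallel to the slope and the water table at the surface, the effective normal stress on the slip plane uses the buoyant unit weight γ' = γ_sat − γ_w while the driving shear stress uses γ_sat:
FS = [c' + γ' z cos²β tanφ'] / [γ_sat z sinβ cosβ]
γ' = 18.8 − 9.81 = 8.99 kN/m³
Numerator = 6.5 + 8.99·4.9·cos²30.7°·tan31.7° = 6.5 + 8.99·4.9·0.7393·0.6176 = 26.615 kPa
Denominator = 18.8·4.9·sin30.7°·cos30.7° = 18.8·4.9·0.5105·0.8599 = 40.440 kPa
FS = 26.615 / 40.440 = 0.658

FS = 0.66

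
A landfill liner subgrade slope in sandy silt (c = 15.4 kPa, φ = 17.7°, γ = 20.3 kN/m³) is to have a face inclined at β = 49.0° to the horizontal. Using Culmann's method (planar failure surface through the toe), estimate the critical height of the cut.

H_c = 14.99 m

Culmann's analysis gives the critical failure plane at α_cr = (β + φ)/2 = (49.0 + 17.7)/2 = 33.4°, and the critical height
H_c = (4c/γ) · sinβ cosφ / [1 − cos(β − φ)]
    = (4·15.4/20.3) · sin49.0°·cos17.7° / [1 − cos(31.3°)]
    = 3.034 · 0.7547·0.9527 / [1 − 0.8545]
    = 3.034 · 0.7190 / 0.1455
    = 14.99 m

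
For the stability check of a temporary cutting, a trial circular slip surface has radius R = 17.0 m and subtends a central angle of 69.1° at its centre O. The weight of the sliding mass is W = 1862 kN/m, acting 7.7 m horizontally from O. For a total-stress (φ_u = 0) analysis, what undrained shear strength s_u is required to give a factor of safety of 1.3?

s_u = 53.5 kPa

FS = s_u·L_a·R / (W·d), so s_u = FS·W·d / (L_a·R).
Arc length L_a = R·θ = 17.0·(69.1°·π/180) = 17.0·1.2060 = 20.50 m
s_u = 1.3·1862·7.7 / (20.50·17.0) = 18638.6 / 348.54 = 53.48 kPa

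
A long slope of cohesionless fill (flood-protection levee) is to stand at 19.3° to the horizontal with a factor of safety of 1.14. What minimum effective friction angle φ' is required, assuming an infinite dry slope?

FS = tanφ'/tanβ ⇒ tanφ' = FS · tanβ = 1.14 · tan19.3° = 0.3992
φ' = arctan(0.3992) = 21.76°

φ' = 21.8°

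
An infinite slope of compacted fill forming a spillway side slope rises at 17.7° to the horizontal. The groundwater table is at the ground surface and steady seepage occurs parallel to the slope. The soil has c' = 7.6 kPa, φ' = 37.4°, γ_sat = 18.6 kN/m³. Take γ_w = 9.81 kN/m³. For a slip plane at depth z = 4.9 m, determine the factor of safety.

FS = 1.42

With seepage parallel to the slope and the water table at the surface, the effective normal stress on the slip plane uses the buoyant unit weight γ' = γ_sat − γ_w while the driving shear stress uses γ_sat:
FS = [c' + γ' z cos²β tanφ'] / [γ_sat z sinβ cosβ]
γ' = 18.6 − 9.81 = 8.79 kN/m³
Numerator = 7.6 + 8.79·4.9·cos²17.7°·tan37.4° = 7.6 + 8.79·4.9·0.9076·0.7646 = 37.486 kPa
Denominator = 18.6·4.9·sin17.7°·cos17.7° = 18.6·4.9·0.3040·0.9527 = 26.398 kPa
FS = 37.486 / 26.398 = 1.420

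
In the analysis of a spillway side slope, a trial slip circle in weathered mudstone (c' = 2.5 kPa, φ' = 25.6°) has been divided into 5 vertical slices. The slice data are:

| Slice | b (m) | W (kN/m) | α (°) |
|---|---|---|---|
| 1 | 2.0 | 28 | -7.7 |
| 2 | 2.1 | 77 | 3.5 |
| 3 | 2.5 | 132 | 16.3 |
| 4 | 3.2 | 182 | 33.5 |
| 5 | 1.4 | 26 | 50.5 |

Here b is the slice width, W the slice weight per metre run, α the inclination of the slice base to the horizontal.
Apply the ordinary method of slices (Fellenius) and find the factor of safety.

Ordinary method of slices: FS = Σ[c'·Δl_i + (W_i cosα_i)·tanφ'] / Σ W_i sinα_i, with Δl_i = b_i / cosα_i.
Slice 1: Δl = 2.0/cos(-7.7°) = 2.018 m; N'_1 = 28·cos(-7.7°) = 27.7; c'Δl = 5.05; W sinα = -3.8
Slice 2: Δl = 2.1/cos3.5° = 2.104 m; N'_2 = 77·cos3.5° = 76.9; c'Δl = 5.26; W sinα = 4.7
Slice 3: Δl = 2.5/cos16.3° = 2.605 m; N'_3 = 132·cos16.3° = 126.7; c'Δl = 6.51; W sinα = 37.0
Slice 4: Δl = 3.2/cos33.5° = 3.837 m; N'_4 = 182·cos33.5° = 151.8; c'Δl = 9.59; W sinα = 100.5
Slice 5: Δl = 1.4/cos50.5° = 2.201 m; N'_5 = 26·cos50.5° = 16.5; c'Δl = 5.50; W sinα = 20.1
Σc'Δl = 31.9 kN/m; ΣN' = 399.6 kN/m; ΣW sinα = 158.5 kN/m
Resisting = 31.9 + 399.6·tan25.6° = 31.9 + 191.5 = 223.4 kN/m
FS = 223.4 / 158.5 = 1.409

FS = 1.41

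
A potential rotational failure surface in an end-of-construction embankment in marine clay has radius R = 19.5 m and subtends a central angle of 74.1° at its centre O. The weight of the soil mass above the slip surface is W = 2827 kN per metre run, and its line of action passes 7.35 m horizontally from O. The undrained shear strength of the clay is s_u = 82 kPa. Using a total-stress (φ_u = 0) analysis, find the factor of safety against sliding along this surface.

Taking moments about the centre O, the resisting moment is provided by the undrained shear strength acting along the arc:
Arc length L_a = R·θ = 19.5·(74.1°·π/180) = 19.5·1.2933 = 25.22 m
M_R = s_u·L_a·R = 82·25.22·19.5 = 40325.4 kN·m/m
M_D = W·d = 2827·7.35 = 20778.5 kN·m/m
FS = M_R / M_D = 40325.4 / 20778.5 = 1.941

FS = 1.94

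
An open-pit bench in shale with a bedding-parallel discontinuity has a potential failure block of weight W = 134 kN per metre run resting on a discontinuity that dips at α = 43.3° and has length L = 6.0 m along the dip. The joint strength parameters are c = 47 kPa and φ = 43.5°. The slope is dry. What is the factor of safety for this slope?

FS = 4.08

Resolving the block weight along and normal to the plane and applying the Mohr–Coulomb strength on the joint:
N' = W cosα = 134·cos43.3° = 97.5 kN/m
Driving force T = W sinα = 134·sin43.3° = 91.9 kN/m
Resisting force R = c·L + N'·tanφ = 47·6.0 + 97.5·tan43.5° = 282.0 + 92.5 = 374.5 kN/m
FS = R / T = 374.5 / 91.9 = 4.076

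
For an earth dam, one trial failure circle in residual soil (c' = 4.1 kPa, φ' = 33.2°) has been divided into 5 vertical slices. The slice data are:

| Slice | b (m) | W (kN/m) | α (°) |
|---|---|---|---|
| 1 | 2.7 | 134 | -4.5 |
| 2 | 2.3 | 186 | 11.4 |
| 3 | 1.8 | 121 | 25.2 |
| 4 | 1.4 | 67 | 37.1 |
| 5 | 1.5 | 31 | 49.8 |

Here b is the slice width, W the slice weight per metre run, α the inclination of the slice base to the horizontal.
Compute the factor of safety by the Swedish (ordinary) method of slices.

FS = 2.62

Ordinary method of slices: FS = Σ[c'·Δl_i + (W_i cosα_i)·tanφ'] / Σ W_i sinα_i, with Δl_i = b_i / cosα_i.
Slice 1: Δl = 2.7/cos(-4.5°) = 2.708 m; N'_1 = 134·cos(-4.5°) = 133.6; c'Δl = 11.10; W sinα = -10.5
Slice 2: Δl = 2.3/cos11.4° = 2.346 m; N'_2 = 186·cos11.4° = 182.3; c'Δl = 9.62; W sinα = 36.8
Slice 3: Δl = 1.8/cos25.2° = 1.989 m; N'_3 = 121·cos25.2° = 109.5; c'Δl = 8.16; W sinα = 51.5
Slice 4: Δl = 1.4/cos37.1° = 1.755 m; N'_4 = 67·cos37.1° = 53.4; c'Δl = 7.20; W sinα = 40.4
Slice 5: Δl = 1.5/cos49.8° = 2.324 m; N'_5 = 31·cos49.8° = 20.0; c'Δl = 9.53; W sinα = 23.7
Σc'Δl = 45.6 kN/m; ΣN' = 498.8 kN/m; ΣW sinα = 141.9 kN/m
Resisting = 45.6 + 498.8·tan33.2° = 45.6 + 326.4 = 372.0 kN/m
FS = 372.0 / 141.9 = 2.623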